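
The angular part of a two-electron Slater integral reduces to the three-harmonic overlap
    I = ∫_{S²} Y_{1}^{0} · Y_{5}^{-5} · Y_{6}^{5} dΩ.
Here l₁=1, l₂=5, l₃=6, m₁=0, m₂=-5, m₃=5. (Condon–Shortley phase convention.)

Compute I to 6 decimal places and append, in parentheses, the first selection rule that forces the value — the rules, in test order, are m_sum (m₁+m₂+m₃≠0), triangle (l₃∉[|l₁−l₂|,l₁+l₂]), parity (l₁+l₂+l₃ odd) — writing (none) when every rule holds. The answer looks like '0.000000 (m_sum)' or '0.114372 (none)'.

-0.135514 (none)

Rules hold: Σm=0, L=12 even, 4≤6≤6.
N = 3·11·13 = 429
Δ = 0!·2!·10!/13! = 1/858
Racah Σ t=0..0: t=0:+1/14400 = 1/14400
⇒ 3j(1 5 6; 0 0 0)² = 6/143, sgn +1
Racah Σ t=0..0: t=0:+1/3628800 = 1/3628800
⇒ 3j(1 5 6; 0 -5 5)² = 1/78, sgn -1
4πI² = N·(3j₀)²·(3jₘ)² = 3/13
I = -1·√(0.230769/4π) = -0.13551395
No selection rule forces the value: the integral is nonzero (none).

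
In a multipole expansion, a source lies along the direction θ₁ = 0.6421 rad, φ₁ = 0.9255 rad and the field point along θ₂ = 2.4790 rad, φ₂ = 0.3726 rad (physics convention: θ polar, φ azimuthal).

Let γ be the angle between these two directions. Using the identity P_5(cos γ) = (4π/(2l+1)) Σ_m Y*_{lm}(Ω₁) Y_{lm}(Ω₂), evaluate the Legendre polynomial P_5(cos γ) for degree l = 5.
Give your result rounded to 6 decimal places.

Summing Y*_{l m}(θ₁,φ₁)·Y_{l m}(θ₂,φ₂) over m ∈ [−5, 5]; prefactor 4π/(2·5+1) = 1.142397:
  m=-5: Y*=-0.00303 - 0.03563j  Y=-0.01178 - 0.03915j  product -0.00136 + 0.00054j
  m=-4: Y*=-0.12807 - 0.08037j  Y=-0.01331 + 0.16517j  product 0.01498 - 0.02008j
  m=-3: Y*=-0.33122 + 0.12660j  Y=0.16193 - 0.33267j  product -0.01152 + 0.13069j
  m=-2: Y*=-0.12439 + 0.43226j  Y=-0.32135 + 0.29650j  product -0.08819 - 0.17579j
  m=-1: Y*=0.07602 + 0.10098j  Y=0.07550 - 0.02951j  product 0.00872 + 0.00538j
  m=+0: Y*=-0.37283 + 0.00000j  Y=0.38448 + 0.00000j  product -0.14335 + 0.00000j
  m=+1: Y*=-0.07602 + 0.10098j  Y=-0.07550 - 0.02951j  product 0.00872 - 0.00538j
  m=+2: Y*=-0.12439 - 0.43226j  Y=-0.32135 - 0.29650j  product -0.08819 + 0.17579j
  m=+3: Y*=0.33122 + 0.12660j  Y=-0.16193 - 0.33267j  product -0.01152 - 0.13069j
  m=+4: Y*=-0.12807 + 0.08037j  Y=-0.01331 - 0.16517j  product 0.01498 + 0.02008j
  m=+5: Y*=0.00303 - 0.03563j  Y=0.01178 - 0.03915j  product -0.00136 - 0.00054j
Σ over m = -0.29809 + 0.00000j; ×(4π/11) → -0.34053 + 0.00000j. Real part: -0.340532

-0.340532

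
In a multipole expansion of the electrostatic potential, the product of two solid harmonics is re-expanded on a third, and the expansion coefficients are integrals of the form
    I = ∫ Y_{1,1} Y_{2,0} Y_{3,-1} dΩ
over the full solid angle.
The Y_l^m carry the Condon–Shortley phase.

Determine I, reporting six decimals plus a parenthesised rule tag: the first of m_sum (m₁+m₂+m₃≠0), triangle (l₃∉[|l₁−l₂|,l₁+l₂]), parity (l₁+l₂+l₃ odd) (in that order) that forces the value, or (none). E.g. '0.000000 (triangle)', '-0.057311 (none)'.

Checks pass: Σm=0; 6 even; l₃=3∈[1,3].
(2·1+1)(2·2+1)(2·3+1) = 105
Δ: 0! 2! 4! / 7! → 1/105
sum: t=0:+1/4 = 1/4
3j²(1 2 3; 0 0 0) = Δ·Π!·Σ² = 3/35  (sign -1)
sum: t=0:+1/8 = 1/8
3j²(1 2 3; 1 0 -1) = Δ·Π!·Σ² = 2/35  (sign +1)
combine: 4πI² = 105·3/35·2/35 = 18/35
take √, sign -1: I = -0.20230066
No selection rule forces the value: the integral is nonzero (none).

-0.202301 (none)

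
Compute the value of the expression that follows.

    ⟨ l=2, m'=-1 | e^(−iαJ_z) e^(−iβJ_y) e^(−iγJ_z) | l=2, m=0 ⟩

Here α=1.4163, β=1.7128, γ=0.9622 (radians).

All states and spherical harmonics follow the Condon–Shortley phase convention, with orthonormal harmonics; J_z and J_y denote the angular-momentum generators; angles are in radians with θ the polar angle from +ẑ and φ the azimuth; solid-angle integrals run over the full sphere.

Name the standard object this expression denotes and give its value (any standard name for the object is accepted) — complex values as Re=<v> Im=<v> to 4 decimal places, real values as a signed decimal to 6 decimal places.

Wigner D-matrix element, Re=-0.0264 Im=-0.1695

This is a Wigner D-matrix element — the rotation-matrix element ⟨l m'| R(α,β,γ) |l m⟩ in the angular-momentum basis.
First d^2_{-1,0}(β=1.7128), then the phase factors e^{-i(-1)α} and e^{-i(0)γ}:
Half-angle: c=0.655161, s=0.755489. N=√(1·6·2·2)=4.898979
k: max(0,(0)−(-1))=1 … min(2+(0),2−(-1))=2
  k=1: (−1)^0·4.8990/(2)·0.6552^3·0.7555^1 = +0.520414
  k=2: (−1)^1·4.8990/(2)·0.6552^1·0.7555^3 = -0.692003
d^2_{-1,0}(1.7128) = +0.520414 -0.692003 = -0.171590
Phases: e^{-i·(-1)·1.4163}=+0.153882+0.988089i, e^{-i·(0)·0.9622}=+1.000000+0.000000i ⇒ D=-0.026405-0.169546i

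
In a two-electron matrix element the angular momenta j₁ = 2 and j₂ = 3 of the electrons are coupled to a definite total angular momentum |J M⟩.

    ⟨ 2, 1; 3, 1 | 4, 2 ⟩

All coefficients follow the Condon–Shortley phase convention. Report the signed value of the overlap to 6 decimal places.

√[9·1!3!5!/10! · 3!1!4!2!6!2!] = √(5184/7)
  +(−1)^0/∏(0,1,1,4,2,1)! = 1/48  (running 1/48)
  +(−1)^1/∏(1,0,0,3,3,2)! = -1/72  (running 1/144)
⟨..|..⟩ = √(5184/7)·(1/144) = +0.188982

+0.188982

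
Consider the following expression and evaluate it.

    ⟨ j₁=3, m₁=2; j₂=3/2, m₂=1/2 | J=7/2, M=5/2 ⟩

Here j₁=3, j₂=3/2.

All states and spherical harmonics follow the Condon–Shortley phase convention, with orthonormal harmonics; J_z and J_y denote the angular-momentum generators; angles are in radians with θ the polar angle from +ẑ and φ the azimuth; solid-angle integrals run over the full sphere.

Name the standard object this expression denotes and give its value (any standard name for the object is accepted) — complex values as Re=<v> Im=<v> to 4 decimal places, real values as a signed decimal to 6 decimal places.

Clebsch–Gordan coefficient, +√(1/7) ≈ +0.377964

This is a Clebsch–Gordan (vector-coupling) coefficient.
√[8·1!5!2!/9! · 5!1!2!1!6!1!] = √(6400/7)
  +(−1)^0/∏(0,1,1,2,4,0)! = 1/48  (running 1/48)
  +(−1)^1/∏(1,0,0,1,5,1)! = -1/120  (running 1/80)
⟨..|..⟩ = √(6400/7)·(1/80) = +0.377964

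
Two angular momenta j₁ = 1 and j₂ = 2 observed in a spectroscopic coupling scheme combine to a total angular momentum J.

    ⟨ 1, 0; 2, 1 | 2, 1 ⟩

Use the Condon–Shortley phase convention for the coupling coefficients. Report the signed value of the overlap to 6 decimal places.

triangle: 1!×1!×3!/6! = 6/720
(j±m)!: 1!×1!×3!×1!×3!×1! = 36
prefactor² = (2J+1)×Δ×N² = 3/2
  k=0: +1/(0!×1!×1!×3!×0!×0!) = 1/6
  k=1: −1/(1!×0!×0!×2!×1!×1!) = -1/2
Σ = -1/3  ⇒  CG² = 3/2×(-1/3)² = 1/6
CG = −√(1/6) = -0.408248

-0.408248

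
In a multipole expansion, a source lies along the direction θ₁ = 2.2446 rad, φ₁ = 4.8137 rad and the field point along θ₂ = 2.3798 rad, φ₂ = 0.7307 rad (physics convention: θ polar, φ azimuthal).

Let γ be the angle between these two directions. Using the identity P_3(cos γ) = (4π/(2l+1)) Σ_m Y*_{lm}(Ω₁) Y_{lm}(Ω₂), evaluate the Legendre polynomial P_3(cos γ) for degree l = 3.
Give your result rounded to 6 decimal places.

-0.194979

Term-by-term m-sum for l=3 (normalisation 4π/7 = 1.795196):
  term(m=-3) = 0.02595 - 0.00852j   from Y*(Ω₁)=-0.05959 + 0.18998j, Y(Ω₂)=-0.07986 - 0.11155j
  term(m=-2) = -0.04212 + 0.13057j   from Y*(Ω₁)=0.38145 + 0.07836j, Y(Ω₂)=-0.03846 + 0.35020j
  term(m=-1) = -0.05079 - 0.06975j   from Y*(Ω₁)=0.02418 - 0.23785j, Y(Ω₂)=0.26878 - 0.24087j
  term(m=+0) = 0.02530 + 0.00000j   from Y*(Ω₁)=0.24527 + 0.00000j, Y(Ω₂)=0.10316 + 0.00000j
  term(m=+1) = -0.05079 + 0.06975j   from Y*(Ω₁)=-0.02418 - 0.23785j, Y(Ω₂)=-0.26878 - 0.24087j
  term(m=+2) = -0.04212 - 0.13057j   from Y*(Ω₁)=0.38145 - 0.07836j, Y(Ω₂)=-0.03846 - 0.35020j
  term(m=+3) = 0.02595 + 0.00852j   from Y*(Ω₁)=0.05959 + 0.18998j, Y(Ω₂)=0.07986 - 0.11155j
Accumulated sum -0.10861 - 0.00000j; after 4π/(2l+1) scaling, -0.19498 - 0.00000j ⇒ P_3 = -0.194979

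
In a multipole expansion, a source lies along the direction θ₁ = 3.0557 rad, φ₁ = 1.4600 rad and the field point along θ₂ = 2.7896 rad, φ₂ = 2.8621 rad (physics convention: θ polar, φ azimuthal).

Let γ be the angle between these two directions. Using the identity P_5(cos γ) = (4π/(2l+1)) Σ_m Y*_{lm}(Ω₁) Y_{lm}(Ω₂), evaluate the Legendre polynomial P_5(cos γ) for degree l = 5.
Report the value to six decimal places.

Addition theorem: P_5(cos γ) = (4π/11) Σ_m Y*_{lm}(Ω₁) Y_{lm}(Ω₂), m = −5…5:
  m=-5: Y*=0.00000 + 0.00000j  Y=-0.00039 - 0.00223j  product 0.00000 - 0.00000j
  m=-4: Y*=-0.00007 + 0.00003j  Y=-0.00852 - 0.01750j  product 0.00000 + 0.00000j
  m=-3: Y*=-0.00057 - 0.00164j  Y=-0.06569 - 0.07306j  product -0.00008 + 0.00015j
  m=-2: Y*=0.02398 - 0.00540j  Y=-0.26346 - 0.16481j  product -0.00721 - 0.00253j
  m=-1: Y*=0.02368 + 0.21286j  Y=-0.52734 - 0.15135j  product 0.01973 - 0.11584j
  m=+0: Y*=-0.88453 + 0.00000j  Y=-0.24521 + 0.00000j  product 0.21690 + 0.00000j
  m=+1: Y*=-0.02368 + 0.21286j  Y=0.52734 - 0.15135j  product 0.01973 + 0.11584j
  m=+2: Y*=0.02398 + 0.00540j  Y=-0.26346 + 0.16481j  product -0.00721 + 0.00253j
  m=+3: Y*=0.00057 - 0.00164j  Y=0.06569 - 0.07306j  product -0.00008 - 0.00015j
  m=+4: Y*=-0.00007 - 0.00003j  Y=-0.00852 + 0.01750j  product 0.00000 - 0.00000j
  m=+5: Y*=-0.00000 + 0.00000j  Y=0.00039 - 0.00223j  product 0.00000 + 0.00000j
Accumulated sum 0.24178 - 0.00000j; after 4π/(2l+1) scaling, 0.27620 - 0.00000j ⇒ P_5 = 0.276204

0.276204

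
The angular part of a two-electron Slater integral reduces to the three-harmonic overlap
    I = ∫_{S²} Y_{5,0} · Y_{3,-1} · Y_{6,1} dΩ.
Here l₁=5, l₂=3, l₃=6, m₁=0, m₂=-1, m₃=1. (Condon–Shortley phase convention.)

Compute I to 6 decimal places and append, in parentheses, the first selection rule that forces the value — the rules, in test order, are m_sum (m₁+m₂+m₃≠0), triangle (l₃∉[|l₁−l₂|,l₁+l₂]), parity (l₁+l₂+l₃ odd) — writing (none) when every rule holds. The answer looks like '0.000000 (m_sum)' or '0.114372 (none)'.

Checks pass: Σm=0; 14 even; l₃=6∈[2,8].
(2·5+1)(2·3+1)(2·6+1) = 1001
Δ: 2! 8! 4! / 15! → 1/675675
sum: t=0:+1/8640 t=1:−1/2304 t=2:+1/8640 = -7/34560
3j²(5 3 6; 0 0 0) = Δ·Π!·Σ² = 7/429  (sign -1)
sum: t=0:+1/5760 t=1:−1/3456 t=2:+1/34560 = -1/11520
3j²(5 3 6; 0 -1 1) = Δ·Π!·Σ² = 2/429  (sign +1)
combine: 4πI² = 1001·7/429·2/429 = 98/1287
take √, sign -1: I = -0.07784287
No selection rule forces the value: the integral is nonzero (none).

-0.077843 (none)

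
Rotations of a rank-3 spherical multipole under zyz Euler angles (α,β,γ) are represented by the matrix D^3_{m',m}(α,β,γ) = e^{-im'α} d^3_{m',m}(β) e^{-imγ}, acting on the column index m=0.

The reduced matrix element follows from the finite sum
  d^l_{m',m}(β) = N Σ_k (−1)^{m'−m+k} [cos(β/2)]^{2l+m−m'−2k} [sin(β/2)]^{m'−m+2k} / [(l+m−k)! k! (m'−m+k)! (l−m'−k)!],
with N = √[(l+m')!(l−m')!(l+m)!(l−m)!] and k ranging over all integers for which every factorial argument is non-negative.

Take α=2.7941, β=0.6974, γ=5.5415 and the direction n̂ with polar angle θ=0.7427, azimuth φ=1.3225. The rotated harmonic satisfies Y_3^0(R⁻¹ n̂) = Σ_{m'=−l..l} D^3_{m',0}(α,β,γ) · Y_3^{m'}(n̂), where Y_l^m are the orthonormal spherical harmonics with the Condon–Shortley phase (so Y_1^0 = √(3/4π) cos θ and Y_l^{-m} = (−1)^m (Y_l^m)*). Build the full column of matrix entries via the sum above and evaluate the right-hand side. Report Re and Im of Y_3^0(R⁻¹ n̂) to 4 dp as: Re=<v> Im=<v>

Re=-0.2616 Im=0.0000

Need the full column D^3_{m',0} for m'=−3..3 at α=2.7941, β=0.6974, γ=5.5415.
cos(β/2)=0.939818, sin(β/2)=0.341676
d^3_{-3,0}: single k=3 term ⇒ +0.148078;  D = -0.074643+0.127888i
d^3_{-2,0}: k∈[2..3] ⇒ +0.498844 -0.065934 = +0.432910;  D = +0.332503-0.277225i
d^3_{-1,0}: k∈[1..3] ⇒ +0.867808 -0.344102 +0.015160 = +0.538866;  D = -0.506658+0.183506i
d^3_{0,0}: k∈[0..3] ⇒ +0.689067 -0.819685 +0.108340 -0.001591 = -0.023868;  D = -0.023868+0.000000i
d^3_{1,0}: k∈[0..2] ⇒ -0.867808 +0.344102 -0.015160 = -0.538866;  D = +0.506658+0.183506i
d^3_{2,0}: k∈[0..1] ⇒ +0.498844 -0.065934 = +0.432910;  D = +0.332503+0.277225i
d^3_{3,0}: single k=0 term ⇒ -0.148078;  D = +0.074643+0.127888i
Y_3^{m'}(θ=0.7427,φ=1.3225) and Σ D·Y over m':
  (-0.0746+0.1279i)·(-0.0875+0.0949i)  (+0.3325-0.2772i)·(-0.3027-0.1640i)  (-0.5067+0.1835i)·(+0.0920-0.3630i)  (-0.0239+0.0000i)·(-0.0788+0.0000i)  (+0.5067+0.1835i)·(-0.0920-0.3630i)  (+0.3325+0.2772i)·(-0.3027+0.1640i)  (+0.0746+0.1279i)·(+0.0875+0.0949i)
Y_3^0(R⁻¹ n̂) = -0.261627+0.000000i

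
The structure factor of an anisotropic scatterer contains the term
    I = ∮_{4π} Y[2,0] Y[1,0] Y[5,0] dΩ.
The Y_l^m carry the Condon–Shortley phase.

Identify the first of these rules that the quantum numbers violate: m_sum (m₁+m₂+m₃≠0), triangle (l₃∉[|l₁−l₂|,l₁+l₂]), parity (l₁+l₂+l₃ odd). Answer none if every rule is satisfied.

m₁+m₂+m₃ = 0 + 0 + 0 = 0  ✓
triangle: need |l₁−l₂| ≤ l₃ ≤ l₁+l₂ = [1,3]; l₃=5 is outside  ✗
parity: l₁+l₂+l₃ = 8 is even

triangle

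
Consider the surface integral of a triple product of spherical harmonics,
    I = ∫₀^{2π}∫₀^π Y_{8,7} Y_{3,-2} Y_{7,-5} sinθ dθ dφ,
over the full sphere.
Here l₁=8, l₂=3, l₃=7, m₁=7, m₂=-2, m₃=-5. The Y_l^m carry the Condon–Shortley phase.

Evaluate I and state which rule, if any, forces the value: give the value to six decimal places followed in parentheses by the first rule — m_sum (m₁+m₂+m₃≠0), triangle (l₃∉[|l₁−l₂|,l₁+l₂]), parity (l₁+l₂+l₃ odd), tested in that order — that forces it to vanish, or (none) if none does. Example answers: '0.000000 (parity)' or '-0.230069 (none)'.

-0.191458 (none)

Rules hold: Σm=0, L=18 even, 5≤7≤11.
N = 17·7·15 = 1785
Δ = 4!·12!·2!/19! = 1/5290740
Racah Σ t=1..3: t=1:−1/7257600 t=2:+1/2073600 t=3:−1/7257600 = 1/4838400
⇒ 3j(8 3 7; 0 0 0)² = 252/20995, sgn -1
Racah Σ t=0..1: t=0:+1/958003200 t=1:−1/5748019200 = 1/1149603840
⇒ 3j(8 3 7; 7 -2 -5)² = 125/5814, sgn +1
4πI² = N·(3j₀)²·(3jₘ)² = 36750/79781
I = -1·√(0.460636/4π) = -0.19145821
No selection rule forces the value: the integral is nonzero (none).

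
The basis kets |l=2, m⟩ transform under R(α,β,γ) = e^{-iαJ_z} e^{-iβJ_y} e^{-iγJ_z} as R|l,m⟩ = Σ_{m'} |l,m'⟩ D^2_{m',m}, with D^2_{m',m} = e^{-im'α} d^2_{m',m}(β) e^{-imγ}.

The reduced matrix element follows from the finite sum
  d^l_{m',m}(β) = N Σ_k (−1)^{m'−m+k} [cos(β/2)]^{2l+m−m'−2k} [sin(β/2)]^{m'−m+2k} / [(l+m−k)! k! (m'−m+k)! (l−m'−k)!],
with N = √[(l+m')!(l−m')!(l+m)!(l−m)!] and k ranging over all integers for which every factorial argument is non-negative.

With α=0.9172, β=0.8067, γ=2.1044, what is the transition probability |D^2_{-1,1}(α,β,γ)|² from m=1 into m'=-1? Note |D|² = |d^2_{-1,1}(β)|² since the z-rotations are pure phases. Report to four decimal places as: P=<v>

Split into d^2_{-1,1}(β=0.8067) × two z-phases.
c=cos(0.806700/2)=0.919751, s=sin(0.806700/2)=0.392502; N=√[1·6·6·1]=6.000000
k: max(0,(1)−(-1))=2 … min(2+(1),2−(-1))=3
  k=2: (−1)^0·6.0000/(2)·0.9198^2·0.3925^2 = +0.390972
  k=3: (−1)^1·6.0000/(6)·0.9198^0·0.3925^4 = -0.023734
d^2_{-1,1}(0.8067) = +0.390972 -0.023734 = +0.367238
|D^2_{-1,1}|² = |d^2_{-1,1}(β)|² = (+0.367238)² = 0.134864 (the z-rotation phases have unit modulus)

P=0.1349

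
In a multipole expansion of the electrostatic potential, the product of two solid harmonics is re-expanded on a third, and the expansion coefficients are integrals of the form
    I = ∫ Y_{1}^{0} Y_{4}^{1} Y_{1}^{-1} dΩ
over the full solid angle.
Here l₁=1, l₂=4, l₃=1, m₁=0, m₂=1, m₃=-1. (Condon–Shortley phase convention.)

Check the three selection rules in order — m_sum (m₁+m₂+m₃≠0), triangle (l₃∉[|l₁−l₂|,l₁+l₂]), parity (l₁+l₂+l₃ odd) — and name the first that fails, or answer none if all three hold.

m₁+m₂+m₃ = 0 + 1 − 1 = 0  ✓
triangle: need |l₁−l₂| ≤ l₃ ≤ l₁+l₂ = [3,5]; l₃=1 is outside  ✗
parity: l₁+l₂+l₃ = 6 is even

triangle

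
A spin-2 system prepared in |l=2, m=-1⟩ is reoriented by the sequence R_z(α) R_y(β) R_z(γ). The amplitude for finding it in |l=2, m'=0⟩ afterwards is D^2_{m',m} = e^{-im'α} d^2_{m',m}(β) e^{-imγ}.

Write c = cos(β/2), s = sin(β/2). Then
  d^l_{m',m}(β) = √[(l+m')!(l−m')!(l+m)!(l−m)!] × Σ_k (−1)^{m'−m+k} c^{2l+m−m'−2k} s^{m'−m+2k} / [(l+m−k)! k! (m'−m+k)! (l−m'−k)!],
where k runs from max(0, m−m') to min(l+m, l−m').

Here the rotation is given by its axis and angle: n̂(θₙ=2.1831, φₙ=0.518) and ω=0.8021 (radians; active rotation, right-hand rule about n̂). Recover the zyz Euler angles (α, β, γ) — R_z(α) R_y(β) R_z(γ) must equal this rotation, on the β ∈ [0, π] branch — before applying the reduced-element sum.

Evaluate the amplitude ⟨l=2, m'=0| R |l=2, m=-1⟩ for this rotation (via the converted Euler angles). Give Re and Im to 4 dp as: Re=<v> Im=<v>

Re=-0.4053 Im=-0.4290

Axis–angle → zyz. n̂ = (sinθₙcosφₙ, sinθₙsinφₙ, cosθₙ) = (+0.710971, +0.405189, -0.574754), ω = 0.8021.
R = I cosω + sinω [n̂]ₓ + (1−cosω) n̂n̂ᵀ gives
  R = [+0.849270, +0.500950, +0.166705; -0.325337, +0.745240, -0.582042; -0.415809, +0.440075, +0.795887]
β = atan2(√(R₁₃²+R₂₃²), R₃₃) = 0.650324; α = atan2(R₂₃, R₁₃) mod 2π = 4.991335; γ = atan2(R₃₂, −R₃₁) mod 2π = 0.813743
Split into d^2_{0,-1}(β=0.6503) × two z-phases.
c=cos(0.650324/2)=0.947599, s=sin(0.650324/2)=0.319462; N=√[2·2·1·6]=4.898979
k∈{0,1} keeps every argument non-negative
  k=0: (−1)^1·4.8990/(2)·0.9476^3·0.3195^1 = -0.665839
  k=1: (−1)^2·4.8990/(2)·0.9476^1·0.3195^3 = +0.075676
d^2_{0,-1}(0.6503) = -0.665839 +0.075676 = -0.590163
D = (+1.000000+0.000000i)·(-0.590163)·(+0.686783+0.726863i) = -0.405314-0.428967i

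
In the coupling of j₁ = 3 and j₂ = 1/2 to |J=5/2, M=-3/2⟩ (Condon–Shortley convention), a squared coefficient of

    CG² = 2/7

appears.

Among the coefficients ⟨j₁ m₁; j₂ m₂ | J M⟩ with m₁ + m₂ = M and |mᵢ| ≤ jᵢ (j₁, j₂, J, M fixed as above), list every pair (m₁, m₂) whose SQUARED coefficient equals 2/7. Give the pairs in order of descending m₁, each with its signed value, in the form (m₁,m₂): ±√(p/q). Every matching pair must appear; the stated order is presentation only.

(-1,-1/2): +√(2/7)

Admissible pairs with m₁+m₂ = M = -3/2: (-2,1/2), (-1,-1/2)
  (m₁,m₂)=(-1,-1/2): CG² = 2/7, CG = +√(2/7)   ← matches the target
  (m₁,m₂)=(-2,1/2): CG² = 5/7, CG = −√(5/7)
Pairs with CG² = 2/7: (-1,-1/2): +√(2/7)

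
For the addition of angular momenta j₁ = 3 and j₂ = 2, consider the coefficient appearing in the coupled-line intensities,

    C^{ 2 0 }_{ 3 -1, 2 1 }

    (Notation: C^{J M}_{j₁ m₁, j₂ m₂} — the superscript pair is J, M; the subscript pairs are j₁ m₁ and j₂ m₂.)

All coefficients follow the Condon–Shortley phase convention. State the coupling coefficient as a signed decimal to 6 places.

+0.377964  (= +√(1/7))

√[5·3!3!1!/8! · 2!4!3!1!2!2!] = √(36/7)
  +(−1)^2/∏(2,1,2,1,1,0)! = 1/4  (running 1/4)
  +(−1)^3/∏(3,0,1,0,2,1)! = -1/12  (running 1/6)
⟨..|..⟩ = √(36/7)·(1/6) = +0.377964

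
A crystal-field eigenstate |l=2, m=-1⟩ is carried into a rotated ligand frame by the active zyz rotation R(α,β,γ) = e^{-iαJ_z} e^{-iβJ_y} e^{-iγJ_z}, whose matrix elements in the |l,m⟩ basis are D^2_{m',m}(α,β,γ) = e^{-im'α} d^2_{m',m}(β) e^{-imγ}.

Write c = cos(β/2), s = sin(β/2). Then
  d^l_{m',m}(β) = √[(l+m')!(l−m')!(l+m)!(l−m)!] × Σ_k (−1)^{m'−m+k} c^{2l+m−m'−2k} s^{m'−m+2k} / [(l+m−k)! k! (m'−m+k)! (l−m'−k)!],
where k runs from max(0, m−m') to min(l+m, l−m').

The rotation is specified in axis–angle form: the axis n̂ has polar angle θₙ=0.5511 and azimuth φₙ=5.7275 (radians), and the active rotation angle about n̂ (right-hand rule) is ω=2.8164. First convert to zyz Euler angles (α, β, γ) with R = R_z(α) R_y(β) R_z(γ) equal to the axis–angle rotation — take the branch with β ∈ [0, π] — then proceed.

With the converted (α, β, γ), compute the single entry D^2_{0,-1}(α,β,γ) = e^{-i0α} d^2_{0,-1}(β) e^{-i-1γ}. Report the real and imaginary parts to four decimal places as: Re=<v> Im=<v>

Re=0.4716 Im=0.1805

Axis–angle → zyz. n̂ = (sinθₙcosφₙ, sinθₙsinφₙ, cosθₙ) = (+0.444840, -0.276225, +0.851949), ω = 2.8164.
R = I cosω + sinω [n̂]ₓ + (1−cosω) n̂n̂ᵀ gives
  R = [-0.562196, -0.511502, +0.649847; +0.032878, -0.798987, -0.600449; +0.826350, -0.316204, +0.466005]
β = atan2(√(R₁₃²+R₂₃²), R₃₃) = 1.086027; α = atan2(R₂₃, R₁₃) mod 2π = 5.537276; γ = atan2(R₃₂, −R₃₁) mod 2π = 3.507054
First d^2_{0,-1}(β=1.0860), then the phase factors e^{-i(0)α} and e^{-i(-1)γ}:
c=cos(1.086027/2)=0.856156, s=sin(1.086027/2)=0.516718; N=√[2·2·1·6]=4.898979
k: max(0,(-1)−(0))=0 … min(2+(-1),2−(0))=1
  k=0: (−1)^1·4.8990/(2)·0.8562^3·0.5167^1 = -0.794305
  k=1: (−1)^2·4.8990/(2)·0.8562^1·0.5167^3 = +0.289327
d^2_{0,-1}(1.0860) = -0.794305 +0.289327 = -0.504978
D = (+1.000000+0.000000i)·(-0.504978)·(-0.933959-0.357380i) = +0.471628+0.180469i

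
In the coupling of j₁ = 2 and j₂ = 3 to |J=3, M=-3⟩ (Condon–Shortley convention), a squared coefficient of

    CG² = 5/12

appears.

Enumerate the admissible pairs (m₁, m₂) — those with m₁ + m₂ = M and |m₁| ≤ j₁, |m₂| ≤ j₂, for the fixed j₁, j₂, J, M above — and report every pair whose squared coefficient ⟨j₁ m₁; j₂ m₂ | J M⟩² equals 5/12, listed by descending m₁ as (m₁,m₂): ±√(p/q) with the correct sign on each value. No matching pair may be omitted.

Admissible pairs with m₁+m₂ = M = -3: (-2,-1), (-1,-2), (0,-3)
  (m₁,m₂)=(0,-3): CG² = 5/12, CG = +√(5/12)   ← matches the target
  (m₁,m₂)=(-1,-2): CG² = 5/12, CG = −√(5/12)   ← matches the target
  (m₁,m₂)=(-2,-1): CG² = 1/6, CG = +√(1/6)
Pairs with CG² = 5/12: (0,-3): +√(5/12); (-1,-2): −√(5/12)

(0,-3): +√(5/12); (-1,-2): −√(5/12)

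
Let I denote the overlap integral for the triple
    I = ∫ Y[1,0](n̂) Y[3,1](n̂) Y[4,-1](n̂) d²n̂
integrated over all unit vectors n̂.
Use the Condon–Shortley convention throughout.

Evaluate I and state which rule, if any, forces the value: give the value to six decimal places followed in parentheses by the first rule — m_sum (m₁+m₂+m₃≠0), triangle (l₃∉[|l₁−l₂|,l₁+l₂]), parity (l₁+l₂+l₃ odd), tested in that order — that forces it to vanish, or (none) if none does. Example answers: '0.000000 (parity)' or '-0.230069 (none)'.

-0.238414 (none)

Checks pass: Σm=0; 8 even; l₃=4∈[2,4].
(2·1+1)(2·3+1)(2·4+1) = 189
Δ: 0! 2! 6! / 9! → 1/252
sum: t=0:+1/36 = 1/36
3j²(1 3 4; 0 0 0) = Δ·Π!·Σ² = 4/63  (sign +1)
sum: t=0:+1/48 = 1/48
3j²(1 3 4; 0 1 -1) = Δ·Π!·Σ² = 5/84  (sign -1)
combine: 4πI² = 189·4/63·5/84 = 5/7
take √, sign -1: I = -0.23841361
No selection rule forces the value: the integral is nonzero (none).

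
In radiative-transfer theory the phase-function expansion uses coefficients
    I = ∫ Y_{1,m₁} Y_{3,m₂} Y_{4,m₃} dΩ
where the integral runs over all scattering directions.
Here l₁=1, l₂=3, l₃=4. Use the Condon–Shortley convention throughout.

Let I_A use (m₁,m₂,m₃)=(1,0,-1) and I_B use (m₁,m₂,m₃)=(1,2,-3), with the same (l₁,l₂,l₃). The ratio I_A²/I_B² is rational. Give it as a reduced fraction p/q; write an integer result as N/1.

10/21

Shared (l₁,l₂,l₃)=(1,3,4): N and (l;000)² cancel in I_A²/I_B².
A: Δ = 0!·2!·6!/9! = 1/252; Racah Σ t=0..0: t=0:+1/72 = 1/72; ⇒ 3j(1 3 4; 1 0 -1)² = 5/126, sgn -1
B: Δ = 0!·2!·6!/9! = 1/252; Racah Σ t=0..0: t=0:+1/240 = 1/240; ⇒ 3j(1 3 4; 1 2 -3)² = 1/12, sgn -1
I_A²/I_B² = (5/126)/(1/12) = 10/21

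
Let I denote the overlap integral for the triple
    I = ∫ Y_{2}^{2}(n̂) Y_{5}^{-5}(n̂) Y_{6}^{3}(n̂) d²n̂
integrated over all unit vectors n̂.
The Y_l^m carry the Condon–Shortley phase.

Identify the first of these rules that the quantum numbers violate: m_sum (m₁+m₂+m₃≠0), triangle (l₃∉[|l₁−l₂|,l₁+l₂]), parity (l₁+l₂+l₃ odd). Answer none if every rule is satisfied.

azimuthal sum: 2 − 5 + 3 = 0  ✓
3 ≤ 6 ≤ 7 (triangle on l)  ✓
L = 2 + 5 + 6 = 13 (odd)  ✗

parity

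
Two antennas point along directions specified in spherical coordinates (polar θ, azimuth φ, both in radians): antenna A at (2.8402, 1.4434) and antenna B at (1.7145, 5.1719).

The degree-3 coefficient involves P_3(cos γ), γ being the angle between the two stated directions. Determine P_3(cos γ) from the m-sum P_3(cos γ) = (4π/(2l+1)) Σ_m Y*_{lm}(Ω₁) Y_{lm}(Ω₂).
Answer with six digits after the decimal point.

0.158671

Expand P_3 via completeness: Σ_{m} conj(Y_{3,m}) at Ω₁ times Y_{3,m} at Ω₂ —
  m=-3: (-0.00407 - 0.01013j) × (-0.39700 - 0.07728j) = 0.00083 + 0.00433j  (running Σ = 0.00083 + 0.00433j)
  m=-2: (0.08322 - 0.02168j) × (0.08696 - 0.11397j) = 0.00477 - 0.01137j  (running Σ = 0.00560 - 0.00703j)
  m=-1: (0.04339 + 0.33871j) × (-0.12731 - 0.25727j) = 0.08162 - 0.05428j  (running Σ = 0.08722 - 0.06132j)
  m=0: (-0.55570 + 0.00000j) × (0.15485 + 0.00000j) = -0.08605 + 0.00000j  (running Σ = 0.00117 - 0.06132j)
  m=1: (-0.04339 + 0.33871j) × (0.12731 - 0.25727j) = 0.08162 + 0.05428j  (running Σ = 0.08279 - 0.00703j)
  m=2: (0.08322 + 0.02168j) × (0.08696 + 0.11397j) = 0.00477 + 0.01137j  (running Σ = 0.08755 + 0.00433j)
  m=3: (0.00407 - 0.01013j) × (0.39700 - 0.07728j) = 0.00083 - 0.00433j  (running Σ = 0.08839 + 0.00000j)
Σ over m = 0.08839 + 0.00000j; ×(4π/7) → 0.15867 + 0.00000j. Real part: 0.158671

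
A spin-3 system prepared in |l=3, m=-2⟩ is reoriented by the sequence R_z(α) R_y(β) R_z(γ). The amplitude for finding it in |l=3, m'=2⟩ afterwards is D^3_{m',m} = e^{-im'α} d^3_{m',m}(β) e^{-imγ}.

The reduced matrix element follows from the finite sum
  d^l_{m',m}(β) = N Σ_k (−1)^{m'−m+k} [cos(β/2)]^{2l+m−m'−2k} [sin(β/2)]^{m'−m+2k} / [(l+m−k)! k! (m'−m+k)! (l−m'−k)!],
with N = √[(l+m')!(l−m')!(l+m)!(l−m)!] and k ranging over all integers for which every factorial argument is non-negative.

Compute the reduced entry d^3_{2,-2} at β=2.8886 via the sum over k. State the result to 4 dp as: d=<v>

d^3_{2,-2}(β=2.8886) via the finite sum:
Half-angle: c=0.126159, s=0.992010. N=√(120·1·1·120)=120.000000
k∈{0,1} keeps every argument non-negative
  k=0: (−1)^4·120.0000/(24)·0.1262^2·0.9920^4 = +0.077068
  k=1: (−1)^5·120.0000/(120)·0.1262^0·0.9920^6 = -0.953007
d^3_{2,-2}(2.8886) = +0.077068 -0.953007 = -0.875940

d=-0.8759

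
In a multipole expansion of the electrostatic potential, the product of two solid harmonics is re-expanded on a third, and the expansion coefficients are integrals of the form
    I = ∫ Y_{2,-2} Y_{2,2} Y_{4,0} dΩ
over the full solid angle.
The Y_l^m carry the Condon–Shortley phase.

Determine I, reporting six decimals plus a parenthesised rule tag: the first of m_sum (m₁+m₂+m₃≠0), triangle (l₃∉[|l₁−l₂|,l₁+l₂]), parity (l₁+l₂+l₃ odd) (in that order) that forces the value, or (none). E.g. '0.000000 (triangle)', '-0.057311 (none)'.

0.040299 (none)

Checks pass: Σm=0; 8 even; l₃=4∈[0,4].
(2·2+1)(2·2+1)(2·4+1) = 225
Δ: 0! 4! 4! / 9! → 1/630
sum: t=0:+1/16 = 1/16
3j²(2 2 4; 0 0 0) = Δ·Π!·Σ² = 2/35  (sign +1)
sum: t=0:+1/576 = 1/576
3j²(2 2 4; -2 2 0) = Δ·Π!·Σ² = 1/630  (sign +1)
combine: 4πI² = 225·2/35·1/630 = 1/49
take √, sign +1: I = 0.04029926
No selection rule forces the value: the integral is nonzero (none).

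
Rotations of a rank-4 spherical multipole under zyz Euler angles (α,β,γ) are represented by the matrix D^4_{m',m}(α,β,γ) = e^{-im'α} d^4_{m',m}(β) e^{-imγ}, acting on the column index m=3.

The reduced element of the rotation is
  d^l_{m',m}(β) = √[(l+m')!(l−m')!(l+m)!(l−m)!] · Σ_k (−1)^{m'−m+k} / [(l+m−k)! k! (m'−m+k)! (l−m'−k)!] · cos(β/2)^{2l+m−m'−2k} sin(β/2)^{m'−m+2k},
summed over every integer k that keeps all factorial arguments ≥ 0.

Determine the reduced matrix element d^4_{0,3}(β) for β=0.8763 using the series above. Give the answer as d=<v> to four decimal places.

d=0.4294

d^4_{0,3}(β=0.8763) via the finite sum:
With c≡cos(β/2)=0.905538 and s≡sin(β/2)=0.424265, N=[24·24·5040·1]^{1/2}=1703.830978
Admissible k: 3..4 (factorial args all ≥0)
  k=3: (−1)^0·1703.8310/(144)·0.9055^5·0.4243^3 = +0.550185
  k=4: (−1)^1·1703.8310/(144)·0.9055^3·0.4243^5 = -0.120773
d^4_{0,3}(0.8763) = +0.550185 -0.120773 = +0.429412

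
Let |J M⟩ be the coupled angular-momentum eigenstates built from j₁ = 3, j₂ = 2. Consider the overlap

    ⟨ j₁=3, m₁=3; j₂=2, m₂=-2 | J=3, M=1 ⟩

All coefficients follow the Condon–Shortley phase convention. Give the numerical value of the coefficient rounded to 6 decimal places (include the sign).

√[7·2!4!2!/9! · 6!0!0!4!4!2!] = √(1536)
  +(−1)^0/∏(0,2,0,0,4,2)! = 1/96  (running 1/96)
⟨..|..⟩ = √(1536)·(1/96) = +0.408248

+√(1/6) = +0.408248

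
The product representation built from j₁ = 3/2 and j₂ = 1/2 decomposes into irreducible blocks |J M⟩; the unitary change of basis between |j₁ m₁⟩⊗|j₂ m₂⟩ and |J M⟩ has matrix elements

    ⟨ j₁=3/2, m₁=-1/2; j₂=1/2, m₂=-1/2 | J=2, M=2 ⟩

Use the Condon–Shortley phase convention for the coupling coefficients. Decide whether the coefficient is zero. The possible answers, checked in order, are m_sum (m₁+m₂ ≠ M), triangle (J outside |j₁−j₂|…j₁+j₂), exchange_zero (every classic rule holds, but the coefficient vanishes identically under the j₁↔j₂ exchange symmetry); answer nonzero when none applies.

m_sum

m-sum: m₁+m₂ = -1/2+(-1/2) = -1, M = 2  ✗ ⇒ coefficient is 0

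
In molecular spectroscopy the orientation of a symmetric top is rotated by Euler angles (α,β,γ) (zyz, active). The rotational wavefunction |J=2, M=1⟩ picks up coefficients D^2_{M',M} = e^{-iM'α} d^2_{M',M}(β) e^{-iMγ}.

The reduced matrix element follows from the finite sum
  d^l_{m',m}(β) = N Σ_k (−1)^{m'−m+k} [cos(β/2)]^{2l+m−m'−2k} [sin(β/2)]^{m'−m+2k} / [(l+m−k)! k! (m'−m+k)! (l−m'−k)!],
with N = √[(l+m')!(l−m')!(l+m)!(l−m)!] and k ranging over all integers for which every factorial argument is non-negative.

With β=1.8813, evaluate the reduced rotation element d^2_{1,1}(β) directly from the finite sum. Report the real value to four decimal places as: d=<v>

d=-0.5594

d^2_{1,1}(β=1.8813) via the finite sum:
c=cos(1.881300/2)=0.589263, s=sin(1.881300/2)=0.807941; N=√[6·1·6·1]=6.000000
Admissible k: 0..1 (factorial args all ≥0)
  k=0: (−1)^0·6.0000/(6)·0.5893^4·0.8079^0 = +0.120569
  k=1: (−1)^1·6.0000/(2)·0.5893^2·0.8079^2 = -0.679985
d^2_{1,1}(1.8813) = +0.120569 -0.679985 = -0.559416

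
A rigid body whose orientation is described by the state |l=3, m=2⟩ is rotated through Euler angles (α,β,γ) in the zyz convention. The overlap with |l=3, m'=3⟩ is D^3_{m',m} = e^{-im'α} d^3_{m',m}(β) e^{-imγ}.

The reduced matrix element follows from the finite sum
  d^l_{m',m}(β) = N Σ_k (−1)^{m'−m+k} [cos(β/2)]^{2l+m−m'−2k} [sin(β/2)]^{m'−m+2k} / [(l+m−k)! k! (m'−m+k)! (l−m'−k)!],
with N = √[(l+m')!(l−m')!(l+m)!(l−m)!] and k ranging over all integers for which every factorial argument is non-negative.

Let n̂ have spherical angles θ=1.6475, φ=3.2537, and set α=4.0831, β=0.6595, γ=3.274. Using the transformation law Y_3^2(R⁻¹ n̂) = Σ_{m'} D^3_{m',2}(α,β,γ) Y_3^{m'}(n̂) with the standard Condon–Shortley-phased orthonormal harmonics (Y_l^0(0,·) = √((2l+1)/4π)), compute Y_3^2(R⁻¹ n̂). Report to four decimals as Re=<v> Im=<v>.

Re=-0.1515 Im=-0.2764

Need the full column D^3_{m',2} for m'=−3..3 at α=4.0831, β=0.6595, γ=3.2740.
cos(β/2)=0.946123, sin(β/2)=0.323807
d^3_{-3,2}: single k=5 term ⇒ +0.008250;  D = +0.006892-0.004534i
d^3_{-2,2}: k∈[4..5] ⇒ +0.049205 -0.001153 = +0.048052;  D = -0.002277+0.047998i
d^3_{-1,2}: k∈[3..4] ⇒ +0.181857 -0.010651 = +0.171206;  D = -0.133481-0.107212i
d^3_{0,2}: k∈[2..3] ⇒ +0.460175 -0.053901 = +0.406274;  D = +0.392111-0.106334i
d^3_{1,2}: k∈[1..2] ⇒ +0.776291 -0.181857 = +0.594434;  D = -0.211891+0.555386i
d^3_{2,2}: k∈[0..1] ⇒ +0.717276 -0.420080 = +0.297196;  D = -0.162132-0.249076i
d^3_{3,2}: single k=0 term ⇒ -0.601312;  D = -0.600491-0.031408i
Y_3^{m'}(θ=1.6475,φ=3.2537) and Σ D·Y over m':
  (+0.0069-0.0045i)·(-0.3904+0.1365i)  (-0.0023+0.0480i)·(-0.0759+0.0173i)  (-0.1335-0.1072i)·(+0.3108-0.0350i)  (+0.3921-0.1063i)·(+0.0849+0.0000i)  (-0.2119+0.5554i)·(-0.3108-0.0350i)  (-0.1621-0.2491i)·(-0.0759-0.0173i)  (-0.6005-0.0314i)·(+0.3904+0.1365i)
Y_3^2(R⁻¹ n̂) = -0.151510-0.276364i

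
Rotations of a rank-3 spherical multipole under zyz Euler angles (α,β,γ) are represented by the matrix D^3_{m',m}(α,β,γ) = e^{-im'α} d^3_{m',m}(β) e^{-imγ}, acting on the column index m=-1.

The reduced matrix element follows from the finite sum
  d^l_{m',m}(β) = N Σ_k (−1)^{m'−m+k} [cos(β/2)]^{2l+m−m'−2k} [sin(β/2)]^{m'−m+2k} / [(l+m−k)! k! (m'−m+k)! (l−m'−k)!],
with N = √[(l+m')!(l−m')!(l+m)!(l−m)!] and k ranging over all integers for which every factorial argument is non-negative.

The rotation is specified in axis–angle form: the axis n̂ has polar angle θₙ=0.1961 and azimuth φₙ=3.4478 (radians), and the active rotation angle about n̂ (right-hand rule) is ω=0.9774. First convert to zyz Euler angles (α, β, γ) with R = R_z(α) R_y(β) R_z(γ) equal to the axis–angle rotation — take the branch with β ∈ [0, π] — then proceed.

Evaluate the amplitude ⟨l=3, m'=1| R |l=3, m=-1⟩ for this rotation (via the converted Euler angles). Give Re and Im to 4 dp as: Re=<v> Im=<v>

Axis–angle → zyz. n̂ = (sinθₙcosφₙ, sinθₙsinφₙ, cosθₙ) = (-0.185782, -0.058735, +0.980834), ω = 0.9774.
R = I cosω + sinω [n̂]ₓ + (1−cosω) n̂n̂ᵀ gives
  R = [+0.574395, -0.808347, -0.129021; +0.817967, +0.560701, +0.128627; -0.031633, -0.179417, +0.983264]
β = atan2(√(R₁₃²+R₂₃²), R₃₃) = 0.183208; α = atan2(R₂₃, R₁₃) mod 2π = 2.357725; γ = atan2(R₃₂, −R₃₁) mod 2π = 4.886903
D^3_{1,-1}(2.3577,0.1832,4.8869) = e^{-i·1·2.3577}·d^3_{1,-1}(0.1832)·e^{-i·-1·4.8869}. Compute d first:
c=cos(0.183208/2)=0.995807, s=sin(0.183208/2)=0.091476; N=√[24·2·2·24]=48.000000
The bounds max(0,m−m')=0 and min(l+m,l−m')=2 give 3 terms
  k=0: (−1)^2·48.0000/(8)·0.9958^4·0.0915^2 = +0.049370
  k=1: (−1)^3·48.0000/(6)·0.9958^2·0.0915^4 = -0.000555
  k=2: (−1)^4·48.0000/(48)·0.9958^0·0.0915^6 = +0.000001
d^3_{1,-1}(0.1832) = +0.049370 -0.000555 +0.000001 = +0.048815
Attach z-rotation phases: D = e^{-i(1)(2.3577)}·(+0.048815)·e^{-i(-1)(4.8869)} = -0.039944+0.028061i

Re=-0.0399 Im=0.0281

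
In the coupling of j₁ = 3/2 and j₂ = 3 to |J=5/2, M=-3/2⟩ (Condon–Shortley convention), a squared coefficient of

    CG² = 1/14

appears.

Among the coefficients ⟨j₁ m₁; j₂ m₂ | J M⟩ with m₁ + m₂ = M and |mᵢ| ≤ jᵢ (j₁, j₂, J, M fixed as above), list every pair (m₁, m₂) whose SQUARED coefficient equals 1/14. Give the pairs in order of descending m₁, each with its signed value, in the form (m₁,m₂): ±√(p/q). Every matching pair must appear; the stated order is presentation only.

Admissible pairs with m₁+m₂ = M = -3/2: (-3/2,0), (-1/2,-1), (1/2,-2), (3/2,-3)
  (m₁,m₂)=(3/2,-3): CG² = 9/28, CG = +√(9/28)
  (m₁,m₂)=(1/2,-2): CG² = 1/14, CG = +√(1/14)   ← matches the target
  (m₁,m₂)=(-1/2,-1): CG² = 7/20, CG = −√(7/20)
  (m₁,m₂)=(-3/2,0): CG² = 9/35, CG = +√(9/35)
Pairs with CG² = 1/14: (1/2,-2): +√(1/14)

(1/2,-2): +√(1/14)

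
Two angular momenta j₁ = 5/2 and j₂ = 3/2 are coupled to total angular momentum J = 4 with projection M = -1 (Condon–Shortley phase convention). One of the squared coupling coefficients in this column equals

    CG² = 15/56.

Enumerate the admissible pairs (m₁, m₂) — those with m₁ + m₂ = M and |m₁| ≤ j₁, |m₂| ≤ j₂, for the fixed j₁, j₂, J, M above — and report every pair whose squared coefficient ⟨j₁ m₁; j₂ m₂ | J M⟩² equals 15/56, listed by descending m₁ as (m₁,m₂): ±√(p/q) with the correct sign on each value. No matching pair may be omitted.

Admissible pairs with m₁+m₂ = M = -1: (-5/2,3/2), (-3/2,1/2), (-1/2,-1/2), (1/2,-3/2)
  (m₁,m₂)=(1/2,-3/2): CG² = 5/28, CG = +√(5/28)
  (m₁,m₂)=(-1/2,-1/2): CG² = 15/28, CG = +√(15/28)
  (m₁,m₂)=(-3/2,1/2): CG² = 15/56, CG = +√(15/56)   ← matches the target
  (m₁,m₂)=(-5/2,3/2): CG² = 1/56, CG = +√(1/56)
Pairs with CG² = 15/56: (-3/2,1/2): +√(15/56)

(-3/2,1/2): +√(15/56)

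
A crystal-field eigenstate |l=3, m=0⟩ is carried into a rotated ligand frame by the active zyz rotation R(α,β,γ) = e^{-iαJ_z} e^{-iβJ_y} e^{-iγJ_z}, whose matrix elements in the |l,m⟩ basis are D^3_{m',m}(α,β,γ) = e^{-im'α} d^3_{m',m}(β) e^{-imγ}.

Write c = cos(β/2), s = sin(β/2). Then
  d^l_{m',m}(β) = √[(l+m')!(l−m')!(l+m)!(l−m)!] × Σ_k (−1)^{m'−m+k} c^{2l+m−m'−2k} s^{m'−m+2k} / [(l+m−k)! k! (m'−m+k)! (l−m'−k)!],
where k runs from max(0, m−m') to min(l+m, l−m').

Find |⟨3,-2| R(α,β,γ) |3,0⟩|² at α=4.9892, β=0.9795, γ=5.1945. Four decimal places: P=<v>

P=0.2768

First d^3_{-2,0}(β=0.9795), then the phase factors e^{-i(-2)α} and e^{-i(0)γ}:
c=cos(0.979500/2)=0.882450, s=sin(0.979500/2)=0.470405; N=√[1·120·6·6]=65.726707
k∈{2,3} keeps every argument non-negative
  k=2: (−1)^0·65.7267/(12)·0.8825^4·0.4704^2 = +0.734965
  k=3: (−1)^1·65.7267/(12)·0.8825^2·0.4704^4 = -0.208848
d^3_{-2,0}(0.9795) = +0.734965 -0.208848 = +0.526117
|D^3_{-2,0}|² = |d^3_{-2,0}(β)|² = (+0.526117)² = 0.276799 (the z-rotation phases have unit modulus)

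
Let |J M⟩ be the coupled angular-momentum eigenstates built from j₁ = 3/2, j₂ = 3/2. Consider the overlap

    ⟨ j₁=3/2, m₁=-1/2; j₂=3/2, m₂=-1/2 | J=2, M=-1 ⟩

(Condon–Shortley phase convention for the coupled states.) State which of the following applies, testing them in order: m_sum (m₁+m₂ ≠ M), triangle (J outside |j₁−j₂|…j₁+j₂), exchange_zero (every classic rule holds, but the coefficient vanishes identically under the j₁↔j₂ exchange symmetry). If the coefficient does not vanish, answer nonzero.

m-sum: m₁+m₂ = -1/2+(-1/2) = -1, M = -1  ✓
triangle: |j₁−j₂| = 0 ≤ J = 2 ≤ j₁+j₂ = 3  ✓
exchange: j₁=j₂ and m₁=m₂, and (−1)^(j₁+j₂−J) = (−1)^1 = −1 forces ⟨j₁m₁;j₂m₂|JM⟩ = −⟨j₂m₂;j₁m₁|JM⟩ = −⟨j₁m₁;j₂m₂|JM⟩ ⇒ the coefficient vanishes identically
Racah sum check: Σ_k collapses to 0 ⇒ CG = 0

exchange_zero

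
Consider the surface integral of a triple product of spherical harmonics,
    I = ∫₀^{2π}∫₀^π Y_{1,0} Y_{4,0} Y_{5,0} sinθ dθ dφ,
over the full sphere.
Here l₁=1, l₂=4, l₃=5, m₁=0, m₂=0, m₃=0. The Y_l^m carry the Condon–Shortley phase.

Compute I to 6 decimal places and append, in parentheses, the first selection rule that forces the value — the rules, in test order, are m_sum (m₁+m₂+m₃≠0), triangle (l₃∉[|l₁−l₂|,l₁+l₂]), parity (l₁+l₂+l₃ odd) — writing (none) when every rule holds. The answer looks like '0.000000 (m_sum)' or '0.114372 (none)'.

0.245532 (none)

Rules hold: Σm=0, L=10 even, 3≤5≤5.
N = 3·9·11 = 297
Δ = 0!·2!·8!/11! = 1/495
Racah Σ t=0..0: t=0:+1/576 = 1/576
⇒ 3j(1 4 5; 0 0 0)² = 5/99, sgn -1
(m-triple is (0,0,0) — same symbol as above.)
4πI² = N·(3j₀)²·(3jₘ)² = 25/33
I = +1·√(0.757576/4π) = 0.24553200
No selection rule forces the value: the integral is nonzero (none).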